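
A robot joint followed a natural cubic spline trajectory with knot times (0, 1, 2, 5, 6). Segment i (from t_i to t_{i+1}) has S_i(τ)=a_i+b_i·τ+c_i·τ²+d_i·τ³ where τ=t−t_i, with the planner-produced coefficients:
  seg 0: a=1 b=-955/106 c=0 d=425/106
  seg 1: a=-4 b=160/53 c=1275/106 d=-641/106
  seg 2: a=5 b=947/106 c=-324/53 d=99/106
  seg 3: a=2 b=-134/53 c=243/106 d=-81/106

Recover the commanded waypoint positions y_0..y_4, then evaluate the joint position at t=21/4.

y_0=1 y_1=-4 y_2=5 y_3=2 y_4=1
S(21/4) = 10171/6784

y_0 = S_0(0) = a_0 = 1
y_1 = S_1(0) = a_1 = -4
y_2 = S_2(0) = a_2 = 5
y_3 = S_3(0) = a_3 = 2
y_4 = S_3(1) = 1
t_q=21/4 is in segment 3 (τ=1/4); S_3(τ)=10171/6784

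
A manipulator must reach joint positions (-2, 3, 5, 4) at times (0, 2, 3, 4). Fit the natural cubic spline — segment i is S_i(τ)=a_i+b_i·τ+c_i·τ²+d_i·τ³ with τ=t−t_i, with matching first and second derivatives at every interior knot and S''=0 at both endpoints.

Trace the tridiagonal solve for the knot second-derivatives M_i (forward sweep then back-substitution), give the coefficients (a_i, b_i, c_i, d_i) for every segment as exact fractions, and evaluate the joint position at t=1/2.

  seg 0: a=-2 b=111/46 c=0 d=1/46
  seg 1: a=3 b=123/46 c=3/23 d=-37/46
  seg 2: a=5 b=12/23 c=-105/46 d=35/46
S(1/2) = -291/368

Δ: Δ0=5/2, Δ1=2, Δ2=-1
row 1: diag=6, rhs=-3; c'=1/6, d'=-1/2
row 2: denom=4−1·1/6=23/6; d'=(-18−1·-1/2)/(23/6)=-105/23
back: M2=-105/23
back: M1=-1/2−1/6·-105/23=6/23
M: M0=0, M1=6/23, M2=-105/23, M3=0
seg 0: a=-2, c=M0/2=0, d=(M1−M0)/(6·2)=1/46, b=Δ0−h0·(2M0+M1)/6=111/46
seg 1: a=3, c=M1/2=3/23, d=(M2−M1)/(6·1)=-37/46, b=Δ1−h1·(2M1+M2)/6=123/46
seg 2: a=5, c=M2/2=-105/46, d=(M3−M2)/(6·1)=35/46, b=Δ2−h2·(2M2+M3)/6=12/23
t_q=1/2 → seg 0, τ=1/2; S=-2+111/46·τ+0·τ²+1/46·τ³=-291/368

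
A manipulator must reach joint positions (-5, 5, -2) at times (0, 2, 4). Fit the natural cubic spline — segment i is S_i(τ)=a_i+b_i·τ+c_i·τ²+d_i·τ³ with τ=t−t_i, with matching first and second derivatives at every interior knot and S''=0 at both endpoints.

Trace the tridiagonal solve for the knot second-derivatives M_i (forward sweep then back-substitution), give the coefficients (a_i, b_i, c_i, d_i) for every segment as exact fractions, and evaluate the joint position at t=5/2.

  seg 0: a=-5 b=57/8 c=0 d=-17/32
  seg 1: a=5 b=3/4 c=-51/16 d=17/32
S(5/2) = 1189/256

Δ: Δ0=5, Δ1=-7/2
row 1: diag=8, rhs=-51; c'=1/4, d'=-51/8
back: M1=-51/8
M: M0=0, M1=-51/8, M2=0
seg 0: a=-5, c=M0/2=0, d=(M1−M0)/(6·2)=-17/32, b=Δ0−h0·(2M0+M1)/6=57/8
seg 1: a=5, c=M1/2=-51/16, d=(M2−M1)/(6·2)=17/32, b=Δ1−h1·(2M1+M2)/6=3/4
t_q=5/2 → seg 1, τ=1/2; S=5+3/4·τ+-51/16·τ²+17/32·τ³=1189/256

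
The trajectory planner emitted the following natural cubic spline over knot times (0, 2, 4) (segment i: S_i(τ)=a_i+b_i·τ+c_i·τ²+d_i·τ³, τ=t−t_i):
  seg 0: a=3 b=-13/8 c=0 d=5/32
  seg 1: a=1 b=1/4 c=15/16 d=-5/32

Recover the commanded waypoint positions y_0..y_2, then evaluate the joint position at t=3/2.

y_0=3 y_1=1 y_2=4
S(3/2) = 279/256

y_0 = S_0(0) = a_0 = 3
y_1 = S_1(0) = a_1 = 1
y_2 = S_1(2) = 4
t_q=3/2 is in segment 0 (τ=3/2); S_0(τ)=279/256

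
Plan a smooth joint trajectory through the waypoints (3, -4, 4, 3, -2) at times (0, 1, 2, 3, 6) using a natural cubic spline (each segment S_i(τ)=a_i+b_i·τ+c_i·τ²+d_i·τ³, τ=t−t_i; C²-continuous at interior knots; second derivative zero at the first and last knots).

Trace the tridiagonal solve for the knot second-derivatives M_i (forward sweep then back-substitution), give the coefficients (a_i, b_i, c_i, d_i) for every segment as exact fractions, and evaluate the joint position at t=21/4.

  seg 0: a=3 b=-4045/348 c=0 d=1609/348
  seg 1: a=-4 b=391/174 c=1609/116 d=-2825/348
  seg 2: a=4 b=1961/348 c=-304/29 d=1339/348
  seg 3: a=3 b=-659/174 c=123/116 d=-41/348
S(21/4) = -11103/7424

Δ: Δ0=-7, Δ1=8, Δ2=-1, Δ3=-5/3
row 1: diag=4, rhs=90; c'=1/4, d'=45/2
row 2: denom=4−1·1/4=15/4; d'=(-54−1·45/2)/(15/4)=-102/5
row 3: denom=8−1·4/15=116/15; d'=(-4−1·-102/5)/(116/15)=123/58
back: M3=123/58
back: M2=-102/5−4/15·123/58=-608/29
back: M1=45/2−1/4·-608/29=1609/58
M: M0=0, M1=1609/58, M2=-608/29, M3=123/58, M4=0
seg 0: a=3, c=M0/2=0, d=(M1−M0)/(6·1)=1609/348, b=Δ0−h0·(2M0+M1)/6=-4045/348
seg 1: a=-4, c=M1/2=1609/116, d=(M2−M1)/(6·1)=-2825/348, b=Δ1−h1·(2M1+M2)/6=391/174
seg 2: a=4, c=M2/2=-304/29, d=(M3−M2)/(6·1)=1339/348, b=Δ2−h2·(2M2+M3)/6=1961/348
seg 3: a=3, c=M3/2=123/116, d=(M4−M3)/(6·3)=-41/348, b=Δ3−h3·(2M3+M4)/6=-659/174
t_q=21/4 → seg 3, τ=9/4; S=3+-659/174·τ+123/116·τ²+-41/348·τ³=-11103/7424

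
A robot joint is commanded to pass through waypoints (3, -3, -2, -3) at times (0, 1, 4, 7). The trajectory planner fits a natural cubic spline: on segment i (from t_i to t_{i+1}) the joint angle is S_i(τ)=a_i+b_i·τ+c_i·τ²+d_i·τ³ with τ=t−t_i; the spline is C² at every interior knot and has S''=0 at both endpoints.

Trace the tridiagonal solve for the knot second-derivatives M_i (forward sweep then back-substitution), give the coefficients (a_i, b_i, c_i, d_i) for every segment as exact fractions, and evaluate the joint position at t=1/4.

  seg 0: a=3 b=-200/29 c=0 d=26/29
  seg 1: a=-3 b=-122/29 c=78/29 d=-307/783
  seg 2: a=-2 b=39/29 c=-73/87 d=73/783
S(1/4) = 1197/928

Δ: Δ0=-6, Δ1=1/3, Δ2=-1/3
row 1: diag=8, rhs=38; c'=3/8, d'=19/4
row 2: denom=12−3·3/8=87/8; d'=(-4−3·19/4)/(87/8)=-146/87
back: M2=-146/87
back: M1=19/4−3/8·-146/87=156/29
M: M0=0, M1=156/29, M2=-146/87, M3=0
seg 0: a=3, c=M0/2=0, d=(M1−M0)/(6·1)=26/29, b=Δ0−h0·(2M0+M1)/6=-200/29
seg 1: a=-3, c=M1/2=78/29, d=(M2−M1)/(6·3)=-307/783, b=Δ1−h1·(2M1+M2)/6=-122/29
seg 2: a=-2, c=M2/2=-73/87, d=(M3−M2)/(6·3)=73/783, b=Δ2−h2·(2M2+M3)/6=39/29
t_q=1/4 → seg 0, τ=1/4; S=3+-200/29·τ+0·τ²+26/29·τ³=1197/928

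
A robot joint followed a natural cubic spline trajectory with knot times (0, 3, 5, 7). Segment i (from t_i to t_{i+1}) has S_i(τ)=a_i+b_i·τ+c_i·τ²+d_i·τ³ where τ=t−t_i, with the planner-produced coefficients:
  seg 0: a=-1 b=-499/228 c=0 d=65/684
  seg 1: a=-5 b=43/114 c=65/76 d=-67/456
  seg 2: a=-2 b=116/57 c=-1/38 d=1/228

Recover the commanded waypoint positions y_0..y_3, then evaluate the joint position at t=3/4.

y_0 = S_0(0) = a_0 = -1
y_1 = S_1(0) = a_1 = -5
y_2 = S_2(0) = a_2 = -2
y_3 = S_2(2) = 2
t_q=3/4 is in segment 0 (τ=3/4); S_0(τ)=-12653/4864

y_0=-1 y_1=-5 y_2=-2 y_3=2
S(3/4) = -12653/4864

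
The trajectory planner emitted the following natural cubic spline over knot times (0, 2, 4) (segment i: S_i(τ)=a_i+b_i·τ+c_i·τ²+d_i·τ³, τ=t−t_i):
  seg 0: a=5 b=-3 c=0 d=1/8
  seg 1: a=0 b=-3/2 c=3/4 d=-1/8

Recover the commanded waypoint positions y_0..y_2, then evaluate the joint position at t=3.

y_0=5 y_1=0 y_2=-1
S(3) = -7/8

y_0 = S_0(0) = a_0 = 5
y_1 = S_1(0) = a_1 = 0
y_2 = S_1(2) = -1
t_q=3 is in segment 1 (τ=1); S_1(τ)=-7/8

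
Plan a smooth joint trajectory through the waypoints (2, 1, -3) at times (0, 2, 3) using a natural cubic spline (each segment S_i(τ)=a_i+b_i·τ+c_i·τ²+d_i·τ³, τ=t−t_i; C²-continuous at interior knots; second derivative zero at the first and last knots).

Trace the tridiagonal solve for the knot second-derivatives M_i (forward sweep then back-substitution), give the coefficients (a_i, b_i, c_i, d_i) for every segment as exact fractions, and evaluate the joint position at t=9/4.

Δ: Δ0=-1/2, Δ1=-4
row 1: diag=6, rhs=-21; c'=1/6, d'=-7/2
back: M1=-7/2
M: M0=0, M1=-7/2, M2=0
seg 0: a=2, c=M0/2=0, d=(M1−M0)/(6·2)=-7/24, b=Δ0−h0·(2M0+M1)/6=2/3
seg 1: a=1, c=M1/2=-7/4, d=(M2−M1)/(6·1)=7/12, b=Δ1−h1·(2M1+M2)/6=-17/6
t_q=9/4 → seg 1, τ=1/4; S=1+-17/6·τ+-7/4·τ²+7/12·τ³=49/256

  seg 0: a=2 b=2/3 c=0 d=-7/24
  seg 1: a=1 b=-17/6 c=-7/4 d=7/12
S(9/4) = 49/256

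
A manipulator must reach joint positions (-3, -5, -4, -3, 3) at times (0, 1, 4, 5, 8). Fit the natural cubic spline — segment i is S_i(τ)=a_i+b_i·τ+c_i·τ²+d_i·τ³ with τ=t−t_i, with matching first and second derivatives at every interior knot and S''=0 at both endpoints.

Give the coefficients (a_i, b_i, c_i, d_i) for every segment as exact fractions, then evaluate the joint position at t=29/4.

  seg 0: a=-3 b=-499/216 c=0 d=67/216
  seg 1: a=-5 b=-149/108 c=67/72 d=-233/1944
  seg 2: a=-4 b=209/216 c=-4/27 d=13/72
  seg 3: a=-3 b=131/108 c=85/216 d=-85/1944
S(29/4) = 1879/1536

Δ: Δ0=-2, Δ1=1/3, Δ2=1, Δ3=2
row 1: diag=8, rhs=14; c'=3/8, d'=7/4
row 2: denom=8−3·3/8=55/8; d'=(4−3·7/4)/(55/8)=-2/11
row 3: denom=8−1·8/55=432/55; d'=(6−1·-2/11)/(432/55)=85/108
back: M3=85/108
back: M2=-2/11−8/55·85/108=-8/27
back: M1=7/4−3/8·-8/27=67/36
M: M0=0, M1=67/36, M2=-8/27, M3=85/108, M4=0
seg 0: a=-3, c=M0/2=0, d=(M1−M0)/(6·1)=67/216, b=Δ0−h0·(2M0+M1)/6=-499/216
seg 1: a=-5, c=M1/2=67/72, d=(M2−M1)/(6·3)=-233/1944, b=Δ1−h1·(2M1+M2)/6=-149/108
seg 2: a=-4, c=M2/2=-4/27, d=(M3−M2)/(6·1)=13/72, b=Δ2−h2·(2M2+M3)/6=209/216
seg 3: a=-3, c=M3/2=85/216, d=(M4−M3)/(6·3)=-85/1944, b=Δ3−h3·(2M3+M4)/6=131/108
t_q=29/4 → seg 3, τ=9/4; S=-3+131/108·τ+85/216·τ²+-85/1944·τ³=1879/1536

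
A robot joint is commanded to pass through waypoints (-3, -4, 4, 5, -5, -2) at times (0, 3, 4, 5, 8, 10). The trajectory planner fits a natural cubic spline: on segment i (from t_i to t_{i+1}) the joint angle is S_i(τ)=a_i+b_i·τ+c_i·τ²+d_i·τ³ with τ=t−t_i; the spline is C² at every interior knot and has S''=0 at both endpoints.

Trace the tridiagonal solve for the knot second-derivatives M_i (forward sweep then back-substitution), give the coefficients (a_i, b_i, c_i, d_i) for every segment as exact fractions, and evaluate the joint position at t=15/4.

  seg 0: a=-3 b=-17749/4242 c=0 d=605/1414
  seg 1: a=-4 b=15628/2121 c=5445/1414 d=-13655/4242
  seg 2: a=4 b=22961/4242 c=-4105/707 d=5911/4242
  seg 3: a=5 b=-4283/2121 c=-2299/1414 d=5039/12726
  seg 4: a=-5 b=-4597/4242 c=1370/707 d=-685/2121
S(15/4) = 211237/90496

Δ: Δ0=-1/3, Δ1=8, Δ2=1, Δ3=-10/3, Δ4=3/2
row 1: diag=8, rhs=50; c'=1/8, d'=25/4
row 2: denom=4−1·1/8=31/8; d'=(-42−1·25/4)/(31/8)=-386/31
row 3: denom=8−1·8/31=240/31; d'=(-26−1·-386/31)/(240/31)=-7/4
row 4: denom=10−3·31/80=707/80; d'=(29−3·-7/4)/(707/80)=2740/707
back: M4=2740/707
back: M3=-7/4−31/80·2740/707=-2299/707
back: M2=-386/31−8/31·-2299/707=-8210/707
back: M1=25/4−1/8·-8210/707=5445/707
M: M0=0, M1=5445/707, M2=-8210/707, M3=-2299/707, M4=2740/707, M5=0
seg 0: a=-3, c=M0/2=0, d=(M1−M0)/(6·3)=605/1414, b=Δ0−h0·(2M0+M1)/6=-17749/4242
seg 1: a=-4, c=M1/2=5445/1414, d=(M2−M1)/(6·1)=-13655/4242, b=Δ1−h1·(2M1+M2)/6=15628/2121
seg 2: a=4, c=M2/2=-4105/707, d=(M3−M2)/(6·1)=5911/4242, b=Δ2−h2·(2M2+M3)/6=22961/4242
seg 3: a=5, c=M3/2=-2299/1414, d=(M4−M3)/(6·3)=5039/12726, b=Δ3−h3·(2M3+M4)/6=-4283/2121
seg 4: a=-5, c=M4/2=1370/707, d=(M5−M4)/(6·2)=-685/2121, b=Δ4−h4·(2M4+M5)/6=-4597/4242
t_q=15/4 → seg 1, τ=3/4; S=-4+15628/2121·τ+5445/1414·τ²+-13655/4242·τ³=211237/90496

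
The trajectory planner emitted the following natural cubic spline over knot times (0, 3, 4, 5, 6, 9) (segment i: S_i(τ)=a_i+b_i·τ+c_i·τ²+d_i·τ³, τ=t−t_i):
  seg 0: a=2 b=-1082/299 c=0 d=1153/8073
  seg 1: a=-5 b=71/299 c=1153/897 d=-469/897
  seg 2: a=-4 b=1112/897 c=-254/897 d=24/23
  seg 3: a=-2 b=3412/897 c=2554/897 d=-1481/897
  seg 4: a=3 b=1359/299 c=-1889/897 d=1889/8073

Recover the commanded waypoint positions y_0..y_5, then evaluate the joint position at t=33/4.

y_0=2 y_1=-5 y_2=-4 y_3=-2 y_4=3 y_5=4
S(33/4) = 100095/19136

y_0 = S_0(0) = a_0 = 2
y_1 = S_1(0) = a_1 = -5
y_2 = S_2(0) = a_2 = -4
y_3 = S_3(0) = a_3 = -2
y_4 = S_4(0) = a_4 = 3
y_5 = S_4(3) = 4
t_q=33/4 is in segment 4 (τ=9/4); S_4(τ)=100095/19136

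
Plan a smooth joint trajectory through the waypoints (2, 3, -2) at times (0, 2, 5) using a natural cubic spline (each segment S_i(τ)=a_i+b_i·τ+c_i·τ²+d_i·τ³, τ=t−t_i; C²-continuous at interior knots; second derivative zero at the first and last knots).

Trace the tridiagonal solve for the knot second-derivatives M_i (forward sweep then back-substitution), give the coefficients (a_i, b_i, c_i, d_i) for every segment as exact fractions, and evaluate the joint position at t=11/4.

Δ: Δ0=1/2, Δ1=-5/3
row 1: diag=10, rhs=-13; c'=3/10, d'=-13/10
back: M1=-13/10
M: M0=0, M1=-13/10, M2=0
seg 0: a=2, c=M0/2=0, d=(M1−M0)/(6·2)=-13/120, b=Δ0−h0·(2M0+M1)/6=14/15
seg 1: a=3, c=M1/2=-13/20, d=(M2−M1)/(6·3)=13/180, b=Δ1−h1·(2M1+M2)/6=-11/30
t_q=11/4 → seg 1, τ=3/4; S=3+-11/30·τ+-13/20·τ²+13/180·τ³=3059/1280

  seg 0: a=2 b=14/15 c=0 d=-13/120
  seg 1: a=3 b=-11/30 c=-13/20 d=13/180
S(11/4) = 3059/1280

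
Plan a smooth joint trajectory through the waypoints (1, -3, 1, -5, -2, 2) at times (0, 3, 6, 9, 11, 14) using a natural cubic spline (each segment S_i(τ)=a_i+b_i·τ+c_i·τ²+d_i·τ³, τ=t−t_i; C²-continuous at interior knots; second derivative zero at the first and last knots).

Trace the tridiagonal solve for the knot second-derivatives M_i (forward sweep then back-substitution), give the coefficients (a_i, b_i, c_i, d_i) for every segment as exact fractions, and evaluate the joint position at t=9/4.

Δ: Δ0=-4/3, Δ1=4/3, Δ2=-2, Δ3=3/2, Δ4=4/3
row 1: diag=12, rhs=16; c'=1/4, d'=4/3
row 2: denom=12−3·1/4=45/4; d'=(-20−3·4/3)/(45/4)=-32/15
row 3: denom=10−3·4/15=46/5; d'=(21−3·-32/15)/(46/5)=137/46
row 4: denom=10−2·5/23=220/23; d'=(-1−2·137/46)/(220/23)=-8/11
back: M4=-8/11
back: M3=137/46−5/23·-8/11=69/22
back: M2=-32/15−4/15·69/22=-98/33
back: M1=4/3−1/4·-98/33=137/66
M: M0=0, M1=137/66, M2=-98/33, M3=69/22, M4=-8/11, M5=0
seg 0: a=1, c=M0/2=0, d=(M1−M0)/(6·3)=137/1188, b=Δ0−h0·(2M0+M1)/6=-313/132
seg 1: a=-3, c=M1/2=137/132, d=(M2−M1)/(6·3)=-37/132, b=Δ1−h1·(2M1+M2)/6=49/66
seg 2: a=1, c=M2/2=-49/33, d=(M3−M2)/(6·3)=403/1188, b=Δ2−h2·(2M2+M3)/6=-79/132
seg 3: a=-5, c=M3/2=69/44, d=(M4−M3)/(6·2)=-85/264, b=Δ3−h3·(2M3+M4)/6=-23/66
seg 4: a=-2, c=M4/2=-4/11, d=(M5−M4)/(6·3)=4/99, b=Δ4−h4·(2M4+M5)/6=68/33
t_q=9/4 → seg 0, τ=9/4; S=1+-313/132·τ+0·τ²+137/1188·τ³=-8509/2816

  seg 0: a=1 b=-313/132 c=0 d=137/1188
  seg 1: a=-3 b=49/66 c=137/132 d=-37/132
  seg 2: a=1 b=-79/132 c=-49/33 d=403/1188
  seg 3: a=-5 b=-23/66 c=69/44 d=-85/264
  seg 4: a=-2 b=68/33 c=-4/11 d=4/99
S(9/4) = -8509/2816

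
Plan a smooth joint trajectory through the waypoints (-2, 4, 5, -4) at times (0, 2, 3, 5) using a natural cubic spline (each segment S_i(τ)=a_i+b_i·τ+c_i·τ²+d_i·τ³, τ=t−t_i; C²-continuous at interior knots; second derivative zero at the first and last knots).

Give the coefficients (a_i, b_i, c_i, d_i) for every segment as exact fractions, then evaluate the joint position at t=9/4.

Δ: Δ0=3, Δ1=1, Δ2=-9/2
row 1: diag=6, rhs=-12; c'=1/6, d'=-2
row 2: denom=6−1·1/6=35/6; d'=(-33−1·-2)/(35/6)=-186/35
back: M2=-186/35
back: M1=-2−1/6·-186/35=-39/35
M: M0=0, M1=-39/35, M2=-186/35, M3=0
seg 0: a=-2, c=M0/2=0, d=(M1−M0)/(6·2)=-13/140, b=Δ0−h0·(2M0+M1)/6=118/35
seg 1: a=4, c=M1/2=-39/70, d=(M2−M1)/(6·1)=-7/10, b=Δ1−h1·(2M1+M2)/6=79/35
seg 2: a=5, c=M2/2=-93/35, d=(M3−M2)/(6·2)=31/70, b=Δ2−h2·(2M2+M3)/6=-67/70
t_q=9/4 → seg 1, τ=1/4; S=4+79/35·τ+-39/70·τ²+-7/10·τ³=20243/4480

  seg 0: a=-2 b=118/35 c=0 d=-13/140
  seg 1: a=4 b=79/35 c=-39/70 d=-7/10
  seg 2: a=5 b=-67/70 c=-93/35 d=31/70
S(9/4) = 20243/4480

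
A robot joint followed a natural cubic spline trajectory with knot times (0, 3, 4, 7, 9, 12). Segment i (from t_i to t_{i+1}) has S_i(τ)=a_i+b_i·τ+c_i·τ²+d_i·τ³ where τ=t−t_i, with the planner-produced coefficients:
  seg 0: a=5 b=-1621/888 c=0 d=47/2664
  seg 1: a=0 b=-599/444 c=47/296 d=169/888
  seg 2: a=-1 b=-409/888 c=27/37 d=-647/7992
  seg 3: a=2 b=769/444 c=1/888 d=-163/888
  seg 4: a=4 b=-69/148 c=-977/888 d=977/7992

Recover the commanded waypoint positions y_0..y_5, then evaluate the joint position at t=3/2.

y_0 = S_0(0) = a_0 = 5
y_1 = S_1(0) = a_1 = 0
y_2 = S_2(0) = a_2 = -1
y_3 = S_3(0) = a_3 = 2
y_4 = S_4(0) = a_4 = 4
y_5 = S_4(3) = -4
t_q=3/2 is in segment 0 (τ=3/2); S_0(τ)=5497/2368

y_0=5 y_1=0 y_2=-1 y_3=2 y_4=4 y_5=-4
S(3/2) = 5497/2368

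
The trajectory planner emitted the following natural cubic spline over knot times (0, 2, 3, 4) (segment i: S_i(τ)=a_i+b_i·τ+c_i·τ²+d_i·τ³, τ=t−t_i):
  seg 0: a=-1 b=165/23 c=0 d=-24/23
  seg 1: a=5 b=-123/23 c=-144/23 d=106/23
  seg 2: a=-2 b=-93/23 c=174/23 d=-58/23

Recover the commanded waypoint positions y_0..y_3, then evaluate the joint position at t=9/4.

y_0 = S_0(0) = a_0 = -1
y_1 = S_1(0) = a_1 = 5
y_2 = S_2(0) = a_2 = -2
y_3 = S_2(1) = -1
t_q=9/4 is in segment 1 (τ=1/4); S_1(τ)=107/32

y_0=-1 y_1=5 y_2=-2 y_3=-1
S(9/4) = 107/32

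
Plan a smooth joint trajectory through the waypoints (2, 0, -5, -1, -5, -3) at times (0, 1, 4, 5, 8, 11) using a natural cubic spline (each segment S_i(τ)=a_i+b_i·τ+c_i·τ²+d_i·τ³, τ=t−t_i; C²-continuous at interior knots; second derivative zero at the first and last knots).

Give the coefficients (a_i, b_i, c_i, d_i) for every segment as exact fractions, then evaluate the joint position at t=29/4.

  seg 0: a=2 b=-2639/1563 c=0 d=-487/1563
  seg 1: a=0 b=-4100/1563 c=-487/521 d=5878/14067
  seg 2: a=-5 b=4768/1563 c=4417/1563 d=-2933/1563
  seg 3: a=-1 b=1601/521 c=-4382/1563 d=6259/14067
  seg 4: a=-5 b=-904/521 c=1877/1563 d=-1877/14067
S(29/4) = -107063/33344

Δ: Δ0=-2, Δ1=-5/3, Δ2=4, Δ3=-4/3, Δ4=2/3
row 1: diag=8, rhs=2; c'=3/8, d'=1/4
row 2: denom=8−3·3/8=55/8; d'=(34−3·1/4)/(55/8)=266/55
row 3: denom=8−1·8/55=432/55; d'=(-32−1·266/55)/(432/55)=-1013/216
row 4: denom=12−3·55/144=521/48; d'=(12−3·-1013/216)/(521/48)=3754/1563
back: M4=3754/1563
back: M3=-1013/216−55/144·3754/1563=-8764/1563
back: M2=266/55−8/55·-8764/1563=8834/1563
back: M1=1/4−3/8·8834/1563=-974/521
M: M0=0, M1=-974/521, M2=8834/1563, M3=-8764/1563, M4=3754/1563, M5=0
seg 0: a=2, c=M0/2=0, d=(M1−M0)/(6·1)=-487/1563, b=Δ0−h0·(2M0+M1)/6=-2639/1563
seg 1: a=0, c=M1/2=-487/521, d=(M2−M1)/(6·3)=5878/14067, b=Δ1−h1·(2M1+M2)/6=-4100/1563
seg 2: a=-5, c=M2/2=4417/1563, d=(M3−M2)/(6·1)=-2933/1563, b=Δ2−h2·(2M2+M3)/6=4768/1563
seg 3: a=-1, c=M3/2=-4382/1563, d=(M4−M3)/(6·3)=6259/14067, b=Δ3−h3·(2M3+M4)/6=1601/521
seg 4: a=-5, c=M4/2=1877/1563, d=(M5−M4)/(6·3)=-1877/14067, b=Δ4−h4·(2M4+M5)/6=-904/521
t_q=29/4 → seg 3, τ=9/4; S=-1+1601/521·τ+-4382/1563·τ²+6259/14067·τ³=-107063/33344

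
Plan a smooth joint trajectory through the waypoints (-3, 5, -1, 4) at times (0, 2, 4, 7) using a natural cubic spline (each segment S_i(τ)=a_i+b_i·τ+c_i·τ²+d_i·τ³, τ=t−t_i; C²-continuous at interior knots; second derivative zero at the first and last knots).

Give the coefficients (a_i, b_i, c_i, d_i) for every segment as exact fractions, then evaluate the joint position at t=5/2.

Δ: Δ0=4, Δ1=-3, Δ2=5/3
row 1: diag=8, rhs=-42; c'=1/4, d'=-21/4
row 2: denom=10−2·1/4=19/2; d'=(28−2·-21/4)/(19/2)=77/19
back: M2=77/19
back: M1=-21/4−1/4·77/19=-119/19
M: M0=0, M1=-119/19, M2=77/19, M3=0
seg 0: a=-3, c=M0/2=0, d=(M1−M0)/(6·2)=-119/228, b=Δ0−h0·(2M0+M1)/6=347/57
seg 1: a=5, c=M1/2=-119/38, d=(M2−M1)/(6·2)=49/57, b=Δ1−h1·(2M1+M2)/6=-10/57
seg 2: a=-1, c=M2/2=77/38, d=(M3−M2)/(6·3)=-77/342, b=Δ2−h2·(2M2+M3)/6=-136/57
t_q=5/2 → seg 1, τ=1/2; S=5+-10/57·τ+-119/38·τ²+49/57·τ³=161/38

  seg 0: a=-3 b=347/57 c=0 d=-119/228
  seg 1: a=5 b=-10/57 c=-119/38 d=49/57
  seg 2: a=-1 b=-136/57 c=77/38 d=-77/342
S(5/2) = 161/38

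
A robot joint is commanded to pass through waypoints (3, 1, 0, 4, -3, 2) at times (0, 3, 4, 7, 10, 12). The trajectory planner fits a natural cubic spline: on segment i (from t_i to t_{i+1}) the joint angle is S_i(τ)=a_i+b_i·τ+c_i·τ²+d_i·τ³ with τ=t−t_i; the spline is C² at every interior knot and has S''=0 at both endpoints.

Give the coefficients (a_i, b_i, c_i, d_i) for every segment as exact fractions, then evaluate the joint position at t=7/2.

Δ: Δ0=-2/3, Δ1=-1, Δ2=4/3, Δ3=-7/3, Δ4=5/2
row 1: diag=8, rhs=-2; c'=1/8, d'=-1/4
row 2: denom=8−1·1/8=63/8; d'=(14−1·-1/4)/(63/8)=38/21
row 3: denom=12−3·8/21=76/7; d'=(-22−3·38/21)/(76/7)=-48/19
row 4: denom=10−3·21/76=697/76; d'=(29−3·-48/19)/(697/76)=2780/697
back: M4=2780/697
back: M3=-48/19−21/76·2780/697=-2529/697
back: M2=38/21−8/21·-2529/697=6674/2091
back: M1=-1/4−1/8·6674/2091=-1357/2091
M: M0=0, M1=-1357/2091, M2=6674/2091, M3=-2529/697, M4=2780/697, M5=0
seg 0: a=3, c=M0/2=0, d=(M1−M0)/(6·3)=-1357/37638, b=Δ0−h0·(2M0+M1)/6=-477/1394
seg 1: a=1, c=M1/2=-1357/4182, d=(M2−M1)/(6·1)=2677/4182, b=Δ1−h1·(2M1+M2)/6=-917/697
seg 2: a=0, c=M2/2=3337/2091, d=(M3−M2)/(6·3)=-14261/37638, b=Δ2−h2·(2M2+M3)/6=-185/4182
seg 3: a=4, c=M3/2=-2529/1394, d=(M4−M3)/(6·3)=5309/12546, b=Δ3−h3·(2M3+M4)/6=-86/123
seg 4: a=-3, c=M4/2=1390/697, d=(M5−M4)/(6·2)=-695/2091, b=Δ4−h4·(2M4+M5)/6=-665/4182
t_q=7/2 → seg 1, τ=1/2; S=1+-917/697·τ+-1357/4182·τ²+2677/4182·τ³=11411/33456

  seg 0: a=3 b=-477/1394 c=0 d=-1357/37638
  seg 1: a=1 b=-917/697 c=-1357/4182 d=2677/4182
  seg 2: a=0 b=-185/4182 c=3337/2091 d=-14261/37638
  seg 3: a=4 b=-86/123 c=-2529/1394 d=5309/12546
  seg 4: a=-3 b=-665/4182 c=1390/697 d=-695/2091
S(7/2) = 11411/33456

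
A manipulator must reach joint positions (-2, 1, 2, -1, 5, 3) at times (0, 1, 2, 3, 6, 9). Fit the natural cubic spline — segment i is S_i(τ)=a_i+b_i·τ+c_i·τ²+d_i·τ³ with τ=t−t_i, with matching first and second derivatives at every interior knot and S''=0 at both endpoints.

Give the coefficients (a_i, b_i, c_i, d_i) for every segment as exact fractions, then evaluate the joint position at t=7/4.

  seg 0: a=-2 b=4027/1257 c=0 d=-256/1257
  seg 1: a=1 b=3259/1257 c=-256/419 d=-1234/1257
  seg 2: a=2 b=-1979/1257 c=-1490/419 d=2678/1257
  seg 3: a=-1 b=-2885/1257 c=1188/419 d=-5293/11313
  seg 4: a=5 b=2620/1257 c=-1729/1257 d=1729/11313
S(7/4) = 29319/13408

Δ: Δ0=3, Δ1=1, Δ2=-3, Δ3=2, Δ4=-2/3
row 1: diag=4, rhs=-12; c'=1/4, d'=-3
row 2: denom=4−1·1/4=15/4; d'=(-24−1·-3)/(15/4)=-28/5
row 3: denom=8−1·4/15=116/15; d'=(30−1·-28/5)/(116/15)=267/58
row 4: denom=12−3·45/116=1257/116; d'=(-16−3·267/58)/(1257/116)=-3458/1257
back: M4=-3458/1257
back: M3=267/58−45/116·-3458/1257=2376/419
back: M2=-28/5−4/15·2376/419=-2980/419
back: M1=-3−1/4·-2980/419=-512/419
M: M0=0, M1=-512/419, M2=-2980/419, M3=2376/419, M4=-3458/1257, M5=0
seg 0: a=-2, c=M0/2=0, d=(M1−M0)/(6·1)=-256/1257, b=Δ0−h0·(2M0+M1)/6=4027/1257
seg 1: a=1, c=M1/2=-256/419, d=(M2−M1)/(6·1)=-1234/1257, b=Δ1−h1·(2M1+M2)/6=3259/1257
seg 2: a=2, c=M2/2=-1490/419, d=(M3−M2)/(6·1)=2678/1257, b=Δ2−h2·(2M2+M3)/6=-1979/1257
seg 3: a=-1, c=M3/2=1188/419, d=(M4−M3)/(6·3)=-5293/11313, b=Δ3−h3·(2M3+M4)/6=-2885/1257
seg 4: a=5, c=M4/2=-1729/1257, d=(M5−M4)/(6·3)=1729/11313, b=Δ4−h4·(2M4+M5)/6=2620/1257
t_q=7/4 → seg 1, τ=3/4; S=1+3259/1257·τ+-256/419·τ²+-1234/1257·τ³=29319/13408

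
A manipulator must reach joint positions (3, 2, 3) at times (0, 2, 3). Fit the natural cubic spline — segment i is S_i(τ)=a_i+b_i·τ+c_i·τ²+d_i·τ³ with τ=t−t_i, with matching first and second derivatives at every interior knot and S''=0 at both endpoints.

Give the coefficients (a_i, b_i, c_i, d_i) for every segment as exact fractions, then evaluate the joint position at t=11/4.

  seg 0: a=3 b=-1 c=0 d=1/8
  seg 1: a=2 b=1/2 c=3/4 d=-1/4
S(11/4) = 689/256

Δ: Δ0=-1/2, Δ1=1
row 1: diag=6, rhs=9; c'=1/6, d'=3/2
back: M1=3/2
M: M0=0, M1=3/2, M2=0
seg 0: a=3, c=M0/2=0, d=(M1−M0)/(6·2)=1/8, b=Δ0−h0·(2M0+M1)/6=-1
seg 1: a=2, c=M1/2=3/4, d=(M2−M1)/(6·1)=-1/4, b=Δ1−h1·(2M1+M2)/6=1/2
t_q=11/4 → seg 1, τ=3/4; S=2+1/2·τ+3/4·τ²+-1/4·τ³=689/256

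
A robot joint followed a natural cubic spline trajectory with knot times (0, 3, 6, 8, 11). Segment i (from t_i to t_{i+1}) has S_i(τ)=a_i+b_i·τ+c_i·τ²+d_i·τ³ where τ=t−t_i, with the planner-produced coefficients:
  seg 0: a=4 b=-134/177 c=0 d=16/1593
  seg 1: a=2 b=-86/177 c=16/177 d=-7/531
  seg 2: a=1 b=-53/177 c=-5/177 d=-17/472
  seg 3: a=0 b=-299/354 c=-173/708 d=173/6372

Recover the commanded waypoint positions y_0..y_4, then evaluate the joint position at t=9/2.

y_0 = S_0(0) = a_0 = 4
y_1 = S_1(0) = a_1 = 2
y_2 = S_2(0) = a_2 = 1
y_3 = S_3(0) = a_3 = 0
y_4 = S_3(3) = -4
t_q=9/2 is in segment 1 (τ=3/2); S_1(τ)=675/472

y_0=4 y_1=2 y_2=1 y_3=0 y_4=-4
S(9/2) = 675/472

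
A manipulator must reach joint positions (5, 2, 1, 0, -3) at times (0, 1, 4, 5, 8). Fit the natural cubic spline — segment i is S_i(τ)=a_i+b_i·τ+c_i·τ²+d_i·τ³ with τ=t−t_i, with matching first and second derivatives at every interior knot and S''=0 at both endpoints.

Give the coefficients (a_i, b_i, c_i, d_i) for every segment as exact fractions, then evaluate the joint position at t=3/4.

Δ: Δ0=-3, Δ1=-1/3, Δ2=-1, Δ3=-1
row 1: diag=8, rhs=16; c'=3/8, d'=2
row 2: denom=8−3·3/8=55/8; d'=(-4−3·2)/(55/8)=-16/11
row 3: denom=8−1·8/55=432/55; d'=(0−1·-16/11)/(432/55)=5/27
back: M3=5/27
back: M2=-16/11−8/55·5/27=-40/27
back: M1=2−3/8·-40/27=23/9
M: M0=0, M1=23/9, M2=-40/27, M3=5/27, M4=0
seg 0: a=5, c=M0/2=0, d=(M1−M0)/(6·1)=23/54, b=Δ0−h0·(2M0+M1)/6=-185/54
seg 1: a=2, c=M1/2=23/18, d=(M2−M1)/(6·3)=-109/486, b=Δ1−h1·(2M1+M2)/6=-58/27
seg 2: a=1, c=M2/2=-20/27, d=(M3−M2)/(6·1)=5/18, b=Δ2−h2·(2M2+M3)/6=-29/54
seg 3: a=0, c=M3/2=5/54, d=(M4−M3)/(6·3)=-5/486, b=Δ3−h3·(2M3+M4)/6=-32/27
t_q=3/4 → seg 0, τ=3/4; S=5+-185/54·τ+0·τ²+23/54·τ³=3007/1152

  seg 0: a=5 b=-185/54 c=0 d=23/54
  seg 1: a=2 b=-58/27 c=23/18 d=-109/486
  seg 2: a=1 b=-29/54 c=-20/27 d=5/18
  seg 3: a=0 b=-32/27 c=5/54 d=-5/486
S(3/4) = 3007/1152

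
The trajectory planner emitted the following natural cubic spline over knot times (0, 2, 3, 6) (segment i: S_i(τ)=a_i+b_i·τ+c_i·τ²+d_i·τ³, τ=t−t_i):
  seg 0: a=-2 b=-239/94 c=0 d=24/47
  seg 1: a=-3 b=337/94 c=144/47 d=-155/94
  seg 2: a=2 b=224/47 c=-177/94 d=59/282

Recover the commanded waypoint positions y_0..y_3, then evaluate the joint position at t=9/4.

y_0 = S_0(0) = a_0 = -2
y_1 = S_1(0) = a_1 = -3
y_2 = S_2(0) = a_2 = 2
y_3 = S_2(3) = 5
t_q=9/4 is in segment 1 (τ=1/4); S_1(τ)=-11659/6016

y_0=-2 y_1=-3 y_2=2 y_3=5
S(9/4) = -11659/6016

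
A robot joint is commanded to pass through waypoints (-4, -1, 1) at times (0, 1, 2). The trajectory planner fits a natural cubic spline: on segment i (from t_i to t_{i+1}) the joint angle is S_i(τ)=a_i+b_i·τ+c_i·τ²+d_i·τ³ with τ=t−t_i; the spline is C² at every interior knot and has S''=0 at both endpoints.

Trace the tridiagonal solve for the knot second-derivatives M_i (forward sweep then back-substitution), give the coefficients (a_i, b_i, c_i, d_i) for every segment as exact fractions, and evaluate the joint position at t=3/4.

  seg 0: a=-4 b=13/4 c=0 d=-1/4
  seg 1: a=-1 b=5/2 c=-3/4 d=1/4
S(3/4) = -427/256

Δ: Δ0=3, Δ1=2
row 1: diag=4, rhs=-6; c'=1/4, d'=-3/2
back: M1=-3/2
M: M0=0, M1=-3/2, M2=0
seg 0: a=-4, c=M0/2=0, d=(M1−M0)/(6·1)=-1/4, b=Δ0−h0·(2M0+M1)/6=13/4
seg 1: a=-1, c=M1/2=-3/4, d=(M2−M1)/(6·1)=1/4, b=Δ1−h1·(2M1+M2)/6=5/2
t_q=3/4 → seg 0, τ=3/4; S=-4+13/4·τ+0·τ²+-1/4·τ³=-427/256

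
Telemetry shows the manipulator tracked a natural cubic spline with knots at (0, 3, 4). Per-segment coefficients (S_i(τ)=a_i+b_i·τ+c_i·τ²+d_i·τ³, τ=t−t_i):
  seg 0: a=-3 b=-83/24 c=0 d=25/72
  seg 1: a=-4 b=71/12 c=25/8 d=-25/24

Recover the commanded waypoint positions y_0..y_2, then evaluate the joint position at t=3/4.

y_0=-3 y_1=-4 y_2=4
S(3/4) = -2789/512

y_0 = S_0(0) = a_0 = -3
y_1 = S_1(0) = a_1 = -4
y_2 = S_1(1) = 4
t_q=3/4 is in segment 0 (τ=3/4); S_0(τ)=-2789/512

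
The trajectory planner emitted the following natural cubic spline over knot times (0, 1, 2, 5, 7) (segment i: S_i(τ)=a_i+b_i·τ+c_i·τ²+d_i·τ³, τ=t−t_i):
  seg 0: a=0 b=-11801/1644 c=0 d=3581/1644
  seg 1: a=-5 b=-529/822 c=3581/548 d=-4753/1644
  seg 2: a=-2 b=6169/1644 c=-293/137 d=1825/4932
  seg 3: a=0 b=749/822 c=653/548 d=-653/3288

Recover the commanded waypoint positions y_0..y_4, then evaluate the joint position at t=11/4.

y_0 = S_0(0) = a_0 = 0
y_1 = S_1(0) = a_1 = -5
y_2 = S_2(0) = a_2 = -2
y_3 = S_3(0) = a_3 = 0
y_4 = S_3(2) = 5
t_q=11/4 is in segment 2 (τ=3/4); S_2(τ)=-8157/35072

y_0=0 y_1=-5 y_2=-2 y_3=0 y_4=5
S(11/4) = -8157/35072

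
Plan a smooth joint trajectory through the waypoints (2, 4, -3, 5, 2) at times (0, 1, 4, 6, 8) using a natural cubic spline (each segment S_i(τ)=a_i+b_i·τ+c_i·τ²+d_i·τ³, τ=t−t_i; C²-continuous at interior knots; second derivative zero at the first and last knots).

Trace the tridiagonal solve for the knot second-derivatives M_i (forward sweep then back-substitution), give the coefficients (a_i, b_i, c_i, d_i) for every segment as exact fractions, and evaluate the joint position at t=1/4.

Δ: Δ0=2, Δ1=-7/3, Δ2=4, Δ3=-3/2
row 1: diag=8, rhs=-26; c'=3/8, d'=-13/4
row 2: denom=10−3·3/8=71/8; d'=(38−3·-13/4)/(71/8)=382/71
row 3: denom=8−2·16/71=536/71; d'=(-33−2·382/71)/(536/71)=-3107/536
back: M3=-3107/536
back: M2=382/71−16/71·-3107/536=448/67
back: M1=-13/4−3/8·448/67=-1543/268
M: M0=0, M1=-1543/268, M2=448/67, M3=-3107/536, M4=0
seg 0: a=2, c=M0/2=0, d=(M1−M0)/(6·1)=-1543/1608, b=Δ0−h0·(2M0+M1)/6=4759/1608
seg 1: a=4, c=M1/2=-1543/536, d=(M2−M1)/(6·3)=3335/4824, b=Δ1−h1·(2M1+M2)/6=65/804
seg 2: a=-3, c=M2/2=224/67, d=(M3−M2)/(6·2)=-6691/6432, b=Δ2−h2·(2M2+M3)/6=2371/1608
seg 3: a=5, c=M3/2=-3107/1072, d=(M4−M3)/(6·2)=3107/6432, b=Δ3−h3·(2M3+M4)/6=1901/804
t_q=1/4 → seg 0, τ=1/4; S=2+4759/1608·τ+0·τ²+-1543/1608·τ³=93475/34304

  seg 0: a=2 b=4759/1608 c=0 d=-1543/1608
  seg 1: a=4 b=65/804 c=-1543/536 d=3335/4824
  seg 2: a=-3 b=2371/1608 c=224/67 d=-6691/6432
  seg 3: a=5 b=1901/804 c=-3107/1072 d=3107/6432
S(1/4) = 93475/34304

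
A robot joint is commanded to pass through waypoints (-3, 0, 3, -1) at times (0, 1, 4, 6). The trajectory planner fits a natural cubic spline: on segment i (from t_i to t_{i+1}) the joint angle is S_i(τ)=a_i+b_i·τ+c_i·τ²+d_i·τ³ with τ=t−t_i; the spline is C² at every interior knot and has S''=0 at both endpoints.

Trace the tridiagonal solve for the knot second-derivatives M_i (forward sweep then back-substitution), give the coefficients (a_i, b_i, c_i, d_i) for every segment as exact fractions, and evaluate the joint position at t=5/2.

  seg 0: a=-3 b=224/71 c=0 d=-11/71
  seg 1: a=0 b=191/71 c=-33/71 d=-7/213
  seg 2: a=3 b=-70/71 c=-54/71 d=9/71
S(5/2) = 1635/568

Δ: Δ0=3, Δ1=1, Δ2=-2
row 1: diag=8, rhs=-12; c'=3/8, d'=-3/2
row 2: denom=10−3·3/8=71/8; d'=(-18−3·-3/2)/(71/8)=-108/71
back: M2=-108/71
back: M1=-3/2−3/8·-108/71=-66/71
M: M0=0, M1=-66/71, M2=-108/71, M3=0
seg 0: a=-3, c=M0/2=0, d=(M1−M0)/(6·1)=-11/71, b=Δ0−h0·(2M0+M1)/6=224/71
seg 1: a=0, c=M1/2=-33/71, d=(M2−M1)/(6·3)=-7/213, b=Δ1−h1·(2M1+M2)/6=191/71
seg 2: a=3, c=M2/2=-54/71, d=(M3−M2)/(6·2)=9/71, b=Δ2−h2·(2M2+M3)/6=-70/71
t_q=5/2 → seg 1, τ=3/2; S=0+191/71·τ+-33/71·τ²+-7/213·τ³=1635/568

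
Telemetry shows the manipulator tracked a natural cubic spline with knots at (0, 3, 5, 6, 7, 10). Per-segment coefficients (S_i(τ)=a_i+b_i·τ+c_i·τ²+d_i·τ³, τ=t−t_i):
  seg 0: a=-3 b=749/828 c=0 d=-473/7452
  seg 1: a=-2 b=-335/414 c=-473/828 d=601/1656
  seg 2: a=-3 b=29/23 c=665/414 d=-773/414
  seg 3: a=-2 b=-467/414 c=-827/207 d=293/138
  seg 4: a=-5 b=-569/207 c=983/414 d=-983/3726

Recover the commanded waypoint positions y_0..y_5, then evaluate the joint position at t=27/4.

y_0 = S_0(0) = a_0 = -3
y_1 = S_1(0) = a_1 = -2
y_2 = S_2(0) = a_2 = -3
y_3 = S_3(0) = a_3 = -2
y_4 = S_4(0) = a_4 = -5
y_5 = S_4(3) = 1
t_q=27/4 is in segment 3 (τ=3/4); S_3(τ)=-37073/8832

y_0=-3 y_1=-2 y_2=-3 y_3=-2 y_4=-5 y_5=1
S(27/4) = -37073/8832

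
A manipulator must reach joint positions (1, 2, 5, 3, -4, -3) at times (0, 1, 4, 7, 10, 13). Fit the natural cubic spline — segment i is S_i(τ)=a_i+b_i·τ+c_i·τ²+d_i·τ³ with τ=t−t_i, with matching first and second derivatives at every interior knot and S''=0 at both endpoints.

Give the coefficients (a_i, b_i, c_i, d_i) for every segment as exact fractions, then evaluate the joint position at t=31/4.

Δ: Δ0=1, Δ1=1, Δ2=-2/3, Δ3=-7/3, Δ4=1/3
row 1: diag=8, rhs=0; c'=3/8, d'=0
row 2: denom=12−3·3/8=87/8; d'=(-10−3·0)/(87/8)=-80/87
row 3: denom=12−3·8/29=324/29; d'=(-10−3·-80/87)/(324/29)=-35/54
row 4: denom=12−3·29/108=403/36; d'=(16−3·-35/54)/(403/36)=646/403
back: M4=646/403
back: M3=-35/54−29/108·646/403=-1304/1209
back: M2=-80/87−8/29·-1304/1209=-752/1209
back: M1=0−3/8·-752/1209=94/403
M: M0=0, M1=94/403, M2=-752/1209, M3=-1304/1209, M4=646/403, M5=0
seg 0: a=1, c=M0/2=0, d=(M1−M0)/(6·1)=47/1209, b=Δ0−h0·(2M0+M1)/6=1162/1209
seg 1: a=2, c=M1/2=47/403, d=(M2−M1)/(6·3)=-517/10881, b=Δ1−h1·(2M1+M2)/6=1303/1209
seg 2: a=5, c=M2/2=-376/1209, d=(M3−M2)/(6·3)=-92/3627, b=Δ2−h2·(2M2+M3)/6=46/93
seg 3: a=3, c=M3/2=-652/1209, d=(M4−M3)/(6·3)=1621/10881, b=Δ3−h3·(2M3+M4)/6=-2486/1209
seg 4: a=-4, c=M4/2=323/403, d=(M5−M4)/(6·3)=-323/3627, b=Δ4−h4·(2M4+M5)/6=-1535/1209
t_q=31/4 → seg 3, τ=3/4; S=3+-2486/1209·τ+-652/1209·τ²+1621/10881·τ³=31397/25792

  seg 0: a=1 b=1162/1209 c=0 d=47/1209
  seg 1: a=2 b=1303/1209 c=47/403 d=-517/10881
  seg 2: a=5 b=46/93 c=-376/1209 d=-92/3627
  seg 3: a=3 b=-2486/1209 c=-652/1209 d=1621/10881
  seg 4: a=-4 b=-1535/1209 c=323/403 d=-323/3627
S(31/4) = 31397/25792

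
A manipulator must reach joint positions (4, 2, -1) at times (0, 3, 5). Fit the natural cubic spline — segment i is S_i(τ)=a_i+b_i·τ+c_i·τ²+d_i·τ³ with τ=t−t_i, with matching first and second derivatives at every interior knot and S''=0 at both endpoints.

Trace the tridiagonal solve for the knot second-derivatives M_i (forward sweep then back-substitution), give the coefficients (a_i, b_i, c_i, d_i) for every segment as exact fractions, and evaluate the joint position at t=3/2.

  seg 0: a=4 b=-5/12 c=0 d=-1/36
  seg 1: a=2 b=-7/6 c=-1/4 d=1/24
S(3/2) = 105/32

Δ: Δ0=-2/3, Δ1=-3/2
row 1: diag=10, rhs=-5; c'=1/5, d'=-1/2
back: M1=-1/2
M: M0=0, M1=-1/2, M2=0
seg 0: a=4, c=M0/2=0, d=(M1−M0)/(6·3)=-1/36, b=Δ0−h0·(2M0+M1)/6=-5/12
seg 1: a=2, c=M1/2=-1/4, d=(M2−M1)/(6·2)=1/24, b=Δ1−h1·(2M1+M2)/6=-7/6
t_q=3/2 → seg 0, τ=3/2; S=4+-5/12·τ+0·τ²+-1/36·τ³=105/32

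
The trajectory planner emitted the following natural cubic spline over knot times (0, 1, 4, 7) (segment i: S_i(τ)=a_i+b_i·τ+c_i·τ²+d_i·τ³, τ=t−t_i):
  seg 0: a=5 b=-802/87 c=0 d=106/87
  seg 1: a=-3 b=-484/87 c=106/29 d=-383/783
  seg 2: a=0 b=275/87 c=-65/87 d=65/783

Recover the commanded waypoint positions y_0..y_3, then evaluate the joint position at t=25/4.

y_0 = S_0(0) = a_0 = 5
y_1 = S_1(0) = a_1 = -3
y_2 = S_2(0) = a_2 = 0
y_3 = S_2(3) = 5
t_q=25/4 is in segment 2 (τ=9/4); S_2(τ)=7935/1856

y_0=5 y_1=-3 y_2=0 y_3=5
S(25/4) = 7935/1856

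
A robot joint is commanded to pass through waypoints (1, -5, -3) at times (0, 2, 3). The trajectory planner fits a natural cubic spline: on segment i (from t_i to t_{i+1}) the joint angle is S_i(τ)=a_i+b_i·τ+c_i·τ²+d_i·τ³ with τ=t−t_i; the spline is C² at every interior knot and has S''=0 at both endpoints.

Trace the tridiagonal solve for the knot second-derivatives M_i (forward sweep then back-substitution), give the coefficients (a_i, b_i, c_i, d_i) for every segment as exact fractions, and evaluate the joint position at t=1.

Δ: Δ0=-3, Δ1=2
row 1: diag=6, rhs=30; c'=1/6, d'=5
back: M1=5
M: M0=0, M1=5, M2=0
seg 0: a=1, c=M0/2=0, d=(M1−M0)/(6·2)=5/12, b=Δ0−h0·(2M0+M1)/6=-14/3
seg 1: a=-5, c=M1/2=5/2, d=(M2−M1)/(6·1)=-5/6, b=Δ1−h1·(2M1+M2)/6=1/3
t_q=1 → seg 0, τ=1; S=1+-14/3·τ+0·τ²+5/12·τ³=-13/4

  seg 0: a=1 b=-14/3 c=0 d=5/12
  seg 1: a=-5 b=1/3 c=5/2 d=-5/6
S(1) = -13/4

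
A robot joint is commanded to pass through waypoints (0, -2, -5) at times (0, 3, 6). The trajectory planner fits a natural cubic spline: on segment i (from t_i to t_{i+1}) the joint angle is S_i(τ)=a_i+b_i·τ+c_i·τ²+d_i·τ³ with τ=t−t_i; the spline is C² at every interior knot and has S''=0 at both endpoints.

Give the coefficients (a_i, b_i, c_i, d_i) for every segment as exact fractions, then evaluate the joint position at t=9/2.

  seg 0: a=0 b=-7/12 c=0 d=-1/108
  seg 1: a=-2 b=-5/6 c=-1/12 d=1/108
S(9/2) = -109/32

Δ: Δ0=-2/3, Δ1=-1
row 1: diag=12, rhs=-2; c'=1/4, d'=-1/6
back: M1=-1/6
M: M0=0, M1=-1/6, M2=0
seg 0: a=0, c=M0/2=0, d=(M1−M0)/(6·3)=-1/108, b=Δ0−h0·(2M0+M1)/6=-7/12
seg 1: a=-2, c=M1/2=-1/12, d=(M2−M1)/(6·3)=1/108, b=Δ1−h1·(2M1+M2)/6=-5/6
t_q=9/2 → seg 1, τ=3/2; S=-2+-5/6·τ+-1/12·τ²+1/108·τ³=-109/32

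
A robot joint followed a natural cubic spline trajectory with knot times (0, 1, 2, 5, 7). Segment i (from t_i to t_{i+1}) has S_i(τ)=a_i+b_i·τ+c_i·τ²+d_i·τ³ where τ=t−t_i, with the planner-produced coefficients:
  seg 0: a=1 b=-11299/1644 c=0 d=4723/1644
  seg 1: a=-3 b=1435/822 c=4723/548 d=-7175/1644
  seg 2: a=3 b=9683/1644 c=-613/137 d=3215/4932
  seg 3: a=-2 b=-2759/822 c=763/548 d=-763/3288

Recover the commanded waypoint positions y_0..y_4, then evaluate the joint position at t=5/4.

y_0=1 y_1=-3 y_2=3 y_3=-2 y_4=-5
S(5/4) = -73409/35072

y_0 = S_0(0) = a_0 = 1
y_1 = S_1(0) = a_1 = -3
y_2 = S_2(0) = a_2 = 3
y_3 = S_3(0) = a_3 = -2
y_4 = S_3(2) = -5
t_q=5/4 is in segment 1 (τ=1/4); S_1(τ)=-73409/35072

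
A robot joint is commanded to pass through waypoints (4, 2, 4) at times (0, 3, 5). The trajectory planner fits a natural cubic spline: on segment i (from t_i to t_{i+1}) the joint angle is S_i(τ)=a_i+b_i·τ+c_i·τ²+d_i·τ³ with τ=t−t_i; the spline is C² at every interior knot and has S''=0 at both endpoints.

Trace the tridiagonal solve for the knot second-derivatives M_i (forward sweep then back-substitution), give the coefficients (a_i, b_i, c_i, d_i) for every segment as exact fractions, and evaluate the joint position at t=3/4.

  seg 0: a=4 b=-7/6 c=0 d=1/18
  seg 1: a=2 b=1/3 c=1/2 d=-1/12
S(3/4) = 403/128

Δ: Δ0=-2/3, Δ1=1
row 1: diag=10, rhs=10; c'=1/5, d'=1
back: M1=1
M: M0=0, M1=1, M2=0
seg 0: a=4, c=M0/2=0, d=(M1−M0)/(6·3)=1/18, b=Δ0−h0·(2M0+M1)/6=-7/6
seg 1: a=2, c=M1/2=1/2, d=(M2−M1)/(6·2)=-1/12, b=Δ1−h1·(2M1+M2)/6=1/3
t_q=3/4 → seg 0, τ=3/4; S=4+-7/6·τ+0·τ²+1/18·τ³=403/128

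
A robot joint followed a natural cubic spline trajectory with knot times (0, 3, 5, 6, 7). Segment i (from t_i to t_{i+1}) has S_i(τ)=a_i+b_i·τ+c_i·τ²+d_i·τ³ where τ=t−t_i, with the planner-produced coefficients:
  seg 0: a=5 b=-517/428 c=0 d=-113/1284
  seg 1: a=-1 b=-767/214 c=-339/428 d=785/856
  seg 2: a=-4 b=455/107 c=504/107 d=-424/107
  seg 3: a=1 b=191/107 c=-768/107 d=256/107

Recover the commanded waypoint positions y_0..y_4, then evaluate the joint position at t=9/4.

y_0 = S_0(0) = a_0 = 5
y_1 = S_1(0) = a_1 = -1
y_2 = S_2(0) = a_2 = -4
y_3 = S_3(0) = a_3 = 1
y_4 = S_3(1) = -2
t_q=9/4 is in segment 0 (τ=9/4); S_0(τ)=35053/27392

y_0=5 y_1=-1 y_2=-4 y_3=1 y_4=-2
S(9/4) = 35053/27392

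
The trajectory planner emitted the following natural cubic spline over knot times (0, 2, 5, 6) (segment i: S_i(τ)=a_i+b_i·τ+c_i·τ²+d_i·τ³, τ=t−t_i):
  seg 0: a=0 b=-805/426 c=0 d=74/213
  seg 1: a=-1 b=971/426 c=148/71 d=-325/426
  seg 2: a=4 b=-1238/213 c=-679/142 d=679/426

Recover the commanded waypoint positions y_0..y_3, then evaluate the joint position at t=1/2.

y_0 = S_0(0) = a_0 = 0
y_1 = S_1(0) = a_1 = -1
y_2 = S_2(0) = a_2 = 4
y_3 = S_2(1) = -5
t_q=1/2 is in segment 0 (τ=1/2); S_0(τ)=-64/71

y_0=0 y_1=-1 y_2=4 y_3=-5
S(1/2) = -64/71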